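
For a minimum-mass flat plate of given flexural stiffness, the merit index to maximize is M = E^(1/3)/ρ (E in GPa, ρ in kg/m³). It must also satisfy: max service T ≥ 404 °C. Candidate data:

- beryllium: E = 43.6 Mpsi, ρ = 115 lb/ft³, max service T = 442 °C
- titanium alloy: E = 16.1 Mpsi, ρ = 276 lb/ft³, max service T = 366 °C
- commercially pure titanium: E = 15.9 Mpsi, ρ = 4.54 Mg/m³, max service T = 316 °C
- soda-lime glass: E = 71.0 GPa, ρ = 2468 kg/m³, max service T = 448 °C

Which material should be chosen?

Screen on constraints: max service T ≥ 404 °C. Survivors: beryllium, soda-lime glass.
Normalizing units and computing the index:
  beryllium: E = 300.6 GPa, ρ = 1842 kg/m³
  soda-lime glass: E = 71.00 GPa, ρ = 2468 kg/m³
  beryllium: M = 3.64×10⁻³
  soda-lime glass: M = 1.68×10⁻³
Beryllium has the largest M.

beryllium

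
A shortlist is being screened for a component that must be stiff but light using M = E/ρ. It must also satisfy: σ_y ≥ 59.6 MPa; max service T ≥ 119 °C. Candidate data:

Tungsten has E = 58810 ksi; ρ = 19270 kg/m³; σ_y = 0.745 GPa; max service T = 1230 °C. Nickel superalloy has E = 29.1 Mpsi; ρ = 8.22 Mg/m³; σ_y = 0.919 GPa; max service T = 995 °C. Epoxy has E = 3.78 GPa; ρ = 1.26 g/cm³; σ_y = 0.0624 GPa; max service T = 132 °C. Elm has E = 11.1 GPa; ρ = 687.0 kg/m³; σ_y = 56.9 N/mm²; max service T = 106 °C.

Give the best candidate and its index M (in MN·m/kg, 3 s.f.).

Screen on constraints: σ_y ≥ 59.6 MPa; max service T ≥ 119 °C. Survivors: tungsten, nickel superalloy, epoxy.
In SI units:
  tungsten: E = 405.5 GPa, ρ = 19270 kg/m³
  nickel superalloy: E = 200.6 GPa, ρ = 8220 kg/m³
  epoxy: E = 3.780 GPa, ρ = 1260 kg/m³
  nickel superalloy: M = 24.4 MN·m/kg
  tungsten: M = 21.0 MN·m/kg
  epoxy: M = 3.00 MN·m/kg
Nickel superalloy has the largest M.

nickel superalloy, M = 24.4 MN·m/kg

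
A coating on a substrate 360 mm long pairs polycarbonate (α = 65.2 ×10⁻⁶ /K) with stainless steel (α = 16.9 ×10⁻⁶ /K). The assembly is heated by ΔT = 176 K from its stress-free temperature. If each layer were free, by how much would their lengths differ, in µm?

3060 µm

Δα = |65.2 − 16.9|×10⁻⁶/K = 48.3×10⁻⁶/K.
ΔL_mismatch = Δα·L·ΔT = 48.3×10⁻⁶ × 360.0 mm × 176.0 K = 3060 µm.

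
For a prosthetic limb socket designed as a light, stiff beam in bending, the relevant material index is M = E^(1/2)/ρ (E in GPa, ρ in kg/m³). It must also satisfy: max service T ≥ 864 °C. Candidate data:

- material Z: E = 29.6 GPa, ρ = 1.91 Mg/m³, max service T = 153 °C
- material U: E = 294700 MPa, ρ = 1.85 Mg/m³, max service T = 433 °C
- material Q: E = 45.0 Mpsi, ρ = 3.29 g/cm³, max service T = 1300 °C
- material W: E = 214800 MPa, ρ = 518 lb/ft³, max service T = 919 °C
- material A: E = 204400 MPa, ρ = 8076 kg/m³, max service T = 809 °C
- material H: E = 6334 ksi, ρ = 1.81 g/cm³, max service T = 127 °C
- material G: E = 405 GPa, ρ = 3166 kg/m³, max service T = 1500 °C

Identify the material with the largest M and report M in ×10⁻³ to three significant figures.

material G, M = 6.36×10⁻³

Screen on constraints: max service T ≥ 864 °C. Survivors: material Q, material W, material G.
Putting every candidate on a common basis:
  material Q: E = 310.3 GPa, ρ = 3290 kg/m³
  material W: E = 214.8 GPa, ρ = 8298 kg/m³
  material G: E = 405.0 GPa, ρ = 3166 kg/m³
  material G: M = 6.36×10⁻³
  material Q: M = 5.35×10⁻³
  material W: M = 1.77×10⁻³
The maximum is for material G.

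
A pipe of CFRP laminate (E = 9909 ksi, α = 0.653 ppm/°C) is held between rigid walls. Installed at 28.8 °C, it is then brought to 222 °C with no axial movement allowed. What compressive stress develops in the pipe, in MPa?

8.62 MPa

E = 9909 ksi = 68.32 GPa.
ΔT = 193.2 K. Constrained thermal stress σ = E·α·ΔT = 68.32×10³ MPa × 0.653×10⁻⁶ × 193.2 = 8.62 MPa (compressive).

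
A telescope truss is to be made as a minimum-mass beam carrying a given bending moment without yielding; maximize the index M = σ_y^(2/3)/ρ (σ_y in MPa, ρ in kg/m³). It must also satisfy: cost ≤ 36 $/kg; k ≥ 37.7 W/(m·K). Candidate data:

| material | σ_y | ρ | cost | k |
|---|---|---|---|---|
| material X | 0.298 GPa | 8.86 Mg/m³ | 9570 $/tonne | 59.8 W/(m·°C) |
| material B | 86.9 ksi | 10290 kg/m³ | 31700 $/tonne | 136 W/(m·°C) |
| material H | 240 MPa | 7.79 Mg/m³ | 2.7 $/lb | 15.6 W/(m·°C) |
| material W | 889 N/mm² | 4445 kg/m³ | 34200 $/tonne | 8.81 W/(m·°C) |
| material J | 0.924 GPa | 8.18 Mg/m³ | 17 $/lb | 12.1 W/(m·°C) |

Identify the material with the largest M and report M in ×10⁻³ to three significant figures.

Screen on constraints: cost ≤ 36 $/kg; k ≥ 37.7 W/(m·K). Survivors: material X, material B.
After converting to SI:
  material X: σ_y = 298.0 MPa, ρ = 8860 kg/m³
  material B: σ_y = 599.2 MPa, ρ = 10290 kg/m³
  material B: M = 6.91×10⁻³
  material X: M = 5.04×10⁻³
Material B ranks first.

material B, M = 6.91×10⁻³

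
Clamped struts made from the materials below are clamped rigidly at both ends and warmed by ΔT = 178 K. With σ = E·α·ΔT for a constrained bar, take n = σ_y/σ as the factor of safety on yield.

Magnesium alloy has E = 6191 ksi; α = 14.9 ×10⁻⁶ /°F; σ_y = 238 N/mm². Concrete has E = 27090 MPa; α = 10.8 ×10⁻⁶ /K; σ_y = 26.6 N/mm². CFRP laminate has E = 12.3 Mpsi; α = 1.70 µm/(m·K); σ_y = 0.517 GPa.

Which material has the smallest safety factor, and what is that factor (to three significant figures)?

concrete, n = 0.511

Converting E to GPa, α to ×10⁻⁶/K, σ_y to MPa, then σ and n for each:
  magnesium alloy: E = 42.69, α = 26.8, σ_y = 238.0 → σ = 204 MPa, n = 1.17
  concrete: E = 27.09, α = 10.8, σ_y = 26.60 → σ = 52.1 MPa, n = 0.511
  CFRP laminate: E = 84.81, α = 1.70, σ_y = 517.0 → σ = 25.7 MPa, n = 20.1
Smallest n: concrete with n = 0.511.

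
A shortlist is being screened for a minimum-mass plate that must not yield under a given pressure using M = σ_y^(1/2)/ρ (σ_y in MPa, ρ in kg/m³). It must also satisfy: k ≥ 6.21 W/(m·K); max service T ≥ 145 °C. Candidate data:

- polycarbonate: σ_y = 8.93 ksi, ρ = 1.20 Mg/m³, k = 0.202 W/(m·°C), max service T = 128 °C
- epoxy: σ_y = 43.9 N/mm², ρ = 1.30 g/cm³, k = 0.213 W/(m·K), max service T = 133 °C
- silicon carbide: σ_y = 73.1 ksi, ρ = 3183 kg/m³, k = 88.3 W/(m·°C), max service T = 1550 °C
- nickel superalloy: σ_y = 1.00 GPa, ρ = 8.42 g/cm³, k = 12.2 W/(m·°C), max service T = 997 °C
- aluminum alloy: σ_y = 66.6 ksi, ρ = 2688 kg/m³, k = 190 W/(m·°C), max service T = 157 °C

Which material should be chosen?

Screen on constraints: k ≥ 6.21 W/(m·K); max service T ≥ 145 °C. Survivors: silicon carbide, nickel superalloy, aluminum alloy.
Putting every candidate on a common basis:
  silicon carbide: σ_y = 504.0 MPa, ρ = 3183 kg/m³
  nickel superalloy: σ_y = 1000 MPa, ρ = 8420 kg/m³
  aluminum alloy: σ_y = 459.2 MPa, ρ = 2688 kg/m³
  aluminum alloy: M = 7.97×10⁻³
  silicon carbide: M = 7.05×10⁻³
  nickel superalloy: M = 3.76×10⁻³
Aluminum alloy has the largest M.

aluminum alloy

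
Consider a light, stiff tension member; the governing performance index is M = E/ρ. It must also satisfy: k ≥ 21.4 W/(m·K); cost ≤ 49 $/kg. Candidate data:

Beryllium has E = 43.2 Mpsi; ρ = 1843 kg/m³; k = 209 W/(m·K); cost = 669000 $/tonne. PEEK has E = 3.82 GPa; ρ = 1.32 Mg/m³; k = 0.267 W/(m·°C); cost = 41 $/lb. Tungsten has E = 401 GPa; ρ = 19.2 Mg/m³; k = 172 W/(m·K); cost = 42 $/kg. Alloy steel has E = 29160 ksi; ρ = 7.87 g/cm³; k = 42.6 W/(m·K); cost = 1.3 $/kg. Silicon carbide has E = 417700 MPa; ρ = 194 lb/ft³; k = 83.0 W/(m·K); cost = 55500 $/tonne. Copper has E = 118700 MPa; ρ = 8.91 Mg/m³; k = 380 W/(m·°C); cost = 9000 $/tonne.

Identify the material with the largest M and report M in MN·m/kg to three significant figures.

Screen on constraints: k ≥ 21.4 W/(m·K); cost ≤ 49 $/kg. Survivors: tungsten, alloy steel, copper.
After converting to SI:
  tungsten: E = 401.0 GPa, ρ = 19200 kg/m³
  alloy steel: E = 201.1 GPa, ρ = 7870 kg/m³
  copper: E = 118.7 GPa, ρ = 8910 kg/m³
  alloy steel: M = 25.5 MN·m/kg
  tungsten: M = 20.9 MN·m/kg
  copper: M = 13.3 MN·m/kg
Alloy steel has the largest M.

alloy steel, M = 25.5 MN·m/kg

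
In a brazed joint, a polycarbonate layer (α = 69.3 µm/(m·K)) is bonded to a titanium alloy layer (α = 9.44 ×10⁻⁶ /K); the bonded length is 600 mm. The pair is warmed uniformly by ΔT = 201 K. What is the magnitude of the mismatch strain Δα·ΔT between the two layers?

0.0120

Δα = |69.3 − 9.44|×10⁻⁶/K = 59.9×10⁻⁶/K.
Mismatch strain = Δα·ΔT = 59.9×10⁻⁶ × 201.0 = 0.0120.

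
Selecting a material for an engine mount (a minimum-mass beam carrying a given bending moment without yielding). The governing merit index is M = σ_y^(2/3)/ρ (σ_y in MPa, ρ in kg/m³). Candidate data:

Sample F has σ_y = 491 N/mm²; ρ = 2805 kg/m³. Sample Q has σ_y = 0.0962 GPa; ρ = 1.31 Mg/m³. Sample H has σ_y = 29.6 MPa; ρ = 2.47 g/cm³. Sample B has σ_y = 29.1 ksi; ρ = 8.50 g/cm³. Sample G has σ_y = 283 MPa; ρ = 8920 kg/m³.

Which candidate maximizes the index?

Putting every candidate on a common basis:
  sample F: σ_y = 491.0 MPa, ρ = 2805 kg/m³
  sample Q: σ_y = 96.20 MPa, ρ = 1310 kg/m³
  sample H: σ_y = 29.60 MPa, ρ = 2470 kg/m³
  sample B: σ_y = 200.6 MPa, ρ = 8500 kg/m³
  sample G: σ_y = 283.0 MPa, ρ = 8920 kg/m³
  sample F: M = 22.2×10⁻³
  sample Q: M = 16.0×10⁻³
  sample G: M = 4.83×10⁻³
  sample B: M = 4.03×10⁻³
  sample H: M = 3.87×10⁻³
Sample F ranks first.

sample F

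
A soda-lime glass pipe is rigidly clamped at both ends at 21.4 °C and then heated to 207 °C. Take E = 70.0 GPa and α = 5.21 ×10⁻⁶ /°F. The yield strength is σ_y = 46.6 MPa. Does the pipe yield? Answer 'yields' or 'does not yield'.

α = 5.21×10⁻⁶/°F × 9/5 = 9.38×10⁻⁶/K.
ΔT = 185.6 K. Constrained thermal stress σ = E·α·ΔT = 70.00×10³ MPa × 9.38×10⁻⁶ × 185.6 = 122 MPa (compressive).
Compare to σ_y = 46.6 MPa: σ ≥ σ_y, so it yields.

yields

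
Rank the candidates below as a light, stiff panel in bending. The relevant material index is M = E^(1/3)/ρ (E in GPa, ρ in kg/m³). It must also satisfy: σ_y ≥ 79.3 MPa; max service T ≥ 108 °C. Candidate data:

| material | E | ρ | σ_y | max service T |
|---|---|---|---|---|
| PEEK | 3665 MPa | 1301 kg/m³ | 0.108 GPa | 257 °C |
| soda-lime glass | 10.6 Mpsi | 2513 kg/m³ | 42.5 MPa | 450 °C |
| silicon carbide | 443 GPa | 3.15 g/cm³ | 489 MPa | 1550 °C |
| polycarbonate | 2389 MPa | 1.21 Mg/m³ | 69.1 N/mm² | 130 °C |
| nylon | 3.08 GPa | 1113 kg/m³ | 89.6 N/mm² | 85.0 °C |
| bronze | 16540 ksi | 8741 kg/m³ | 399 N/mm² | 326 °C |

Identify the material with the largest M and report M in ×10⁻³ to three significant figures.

Screen on constraints: σ_y ≥ 79.3 MPa; max service T ≥ 108 °C. Survivors: PEEK, silicon carbide, bronze.
Convert each candidate to consistent units, then evaluate M:
  PEEK: E = 3.665 GPa, ρ = 1301 kg/m³
  silicon carbide: E = 443.0 GPa, ρ = 3150 kg/m³
  bronze: E = 114.0 GPa, ρ = 8741 kg/m³
  silicon carbide: M = 2.42×10⁻³
  PEEK: M = 1.19×10⁻³
  bronze: M = 0.555×10⁻³
The maximum is for silicon carbide.

silicon carbide, M = 2.42×10⁻³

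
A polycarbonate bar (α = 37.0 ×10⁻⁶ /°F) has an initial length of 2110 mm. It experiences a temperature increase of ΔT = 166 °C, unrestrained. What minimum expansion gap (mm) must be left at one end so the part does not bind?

23.3 mm

Convert α: 37.0×10⁻⁶/°F × (9/5) = 66.6×10⁻⁶/K.
ΔL = α·L₀·ΔT = 66.6×10⁻⁶ × 2110 mm × 166.0 K = 23.3 mm.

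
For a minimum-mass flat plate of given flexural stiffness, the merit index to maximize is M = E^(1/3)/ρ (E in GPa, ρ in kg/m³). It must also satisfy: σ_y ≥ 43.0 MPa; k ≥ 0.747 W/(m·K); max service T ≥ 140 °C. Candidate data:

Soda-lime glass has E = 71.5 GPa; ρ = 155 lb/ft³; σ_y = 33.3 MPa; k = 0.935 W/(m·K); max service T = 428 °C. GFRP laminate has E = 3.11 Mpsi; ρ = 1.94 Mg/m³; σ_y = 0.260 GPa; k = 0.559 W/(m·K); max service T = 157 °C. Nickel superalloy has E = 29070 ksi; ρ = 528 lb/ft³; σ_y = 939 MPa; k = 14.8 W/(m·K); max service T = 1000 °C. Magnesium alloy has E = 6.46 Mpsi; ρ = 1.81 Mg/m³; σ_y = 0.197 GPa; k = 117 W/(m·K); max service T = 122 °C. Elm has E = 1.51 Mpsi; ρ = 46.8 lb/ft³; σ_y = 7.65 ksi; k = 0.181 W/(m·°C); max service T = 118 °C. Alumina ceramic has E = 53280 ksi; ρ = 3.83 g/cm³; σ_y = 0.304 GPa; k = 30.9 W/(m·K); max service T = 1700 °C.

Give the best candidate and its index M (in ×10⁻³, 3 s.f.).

alumina ceramic, M = 1.87×10⁻³

Screen on constraints: σ_y ≥ 43.0 MPa; k ≥ 0.747 W/(m·K); max service T ≥ 140 °C. Survivors: nickel superalloy, alumina ceramic.
Convert each candidate to consistent units, then evaluate M:
  nickel superalloy: E = 200.4 GPa, ρ = 8458 kg/m³
  alumina ceramic: E = 367.4 GPa, ρ = 3830 kg/m³
  alumina ceramic: M = 1.87×10⁻³
  nickel superalloy: M = 0.692×10⁻³
Highest index: alumina ceramic.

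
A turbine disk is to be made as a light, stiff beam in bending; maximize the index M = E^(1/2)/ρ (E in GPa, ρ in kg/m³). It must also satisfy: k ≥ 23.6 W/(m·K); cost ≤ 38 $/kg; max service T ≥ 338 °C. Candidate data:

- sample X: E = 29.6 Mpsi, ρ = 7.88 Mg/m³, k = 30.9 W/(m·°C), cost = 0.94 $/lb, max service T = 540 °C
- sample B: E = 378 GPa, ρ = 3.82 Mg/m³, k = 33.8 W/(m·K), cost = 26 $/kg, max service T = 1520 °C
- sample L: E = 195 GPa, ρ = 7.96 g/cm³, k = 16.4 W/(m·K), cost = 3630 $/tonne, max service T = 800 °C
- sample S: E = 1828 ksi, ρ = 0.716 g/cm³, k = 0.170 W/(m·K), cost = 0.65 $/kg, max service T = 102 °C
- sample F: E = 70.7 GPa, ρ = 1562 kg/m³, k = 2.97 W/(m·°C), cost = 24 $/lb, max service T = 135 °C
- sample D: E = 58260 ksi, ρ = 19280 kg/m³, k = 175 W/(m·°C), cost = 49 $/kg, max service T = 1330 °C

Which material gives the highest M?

Screen on constraints: k ≥ 23.6 W/(m·K); cost ≤ 38 $/kg; max service T ≥ 338 °C. Survivors: sample X, sample B.
Normalizing units and computing the index:
  sample X: E = 204.1 GPa, ρ = 7880 kg/m³
  sample B: E = 378.0 GPa, ρ = 3820 kg/m³
  sample B: M = 5.09×10⁻³
  sample X: M = 1.81×10⁻³
Sample B ranks first.

sample B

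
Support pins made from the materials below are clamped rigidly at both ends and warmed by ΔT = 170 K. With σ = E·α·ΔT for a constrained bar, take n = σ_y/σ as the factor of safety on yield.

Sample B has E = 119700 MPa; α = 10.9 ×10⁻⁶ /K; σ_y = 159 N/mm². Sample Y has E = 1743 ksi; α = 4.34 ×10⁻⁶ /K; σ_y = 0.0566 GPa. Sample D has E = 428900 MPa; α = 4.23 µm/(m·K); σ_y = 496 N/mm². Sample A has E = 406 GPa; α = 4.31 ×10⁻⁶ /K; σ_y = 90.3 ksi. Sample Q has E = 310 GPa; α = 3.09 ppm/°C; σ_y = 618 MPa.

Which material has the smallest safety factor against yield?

sample B

Per material, after unit conversion:
  sample B: E = 119.7, α = 10.9, σ_y = 159.0 → σ = 222 MPa, n = 0.717
  sample Y: E = 12.02, α = 4.34, σ_y = 56.60 → σ = 8.87 MPa, n = 6.38
  sample D: E = 428.9, α = 4.23, σ_y = 496.0 → σ = 308 MPa, n = 1.61
  sample A: E = 406.0, α = 4.31, σ_y = 622.6 → σ = 297 MPa, n = 2.09
  sample Q: E = 310.0, α = 3.09, σ_y = 618.0 → σ = 163 MPa, n = 3.80
The minimum is sample B at n = 0.717.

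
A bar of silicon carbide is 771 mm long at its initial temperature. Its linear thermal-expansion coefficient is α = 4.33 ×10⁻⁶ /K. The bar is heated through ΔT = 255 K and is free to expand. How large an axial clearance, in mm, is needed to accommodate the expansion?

ΔL = α·L₀·ΔT = 4.33×10⁻⁶ × 771 mm × 255.0 K = 0.851 mm.

0.851 mm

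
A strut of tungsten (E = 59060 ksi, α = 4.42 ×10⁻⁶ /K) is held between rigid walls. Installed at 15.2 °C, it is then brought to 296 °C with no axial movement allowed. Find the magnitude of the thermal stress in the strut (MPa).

E = 59060 ksi = 407.2 GPa.
ΔT = 280.8 K. Constrained thermal stress σ = E·α·ΔT = 407.2×10³ MPa × 4.42×10⁻⁶ × 280.8 = 505 MPa (compressive).

505 MPa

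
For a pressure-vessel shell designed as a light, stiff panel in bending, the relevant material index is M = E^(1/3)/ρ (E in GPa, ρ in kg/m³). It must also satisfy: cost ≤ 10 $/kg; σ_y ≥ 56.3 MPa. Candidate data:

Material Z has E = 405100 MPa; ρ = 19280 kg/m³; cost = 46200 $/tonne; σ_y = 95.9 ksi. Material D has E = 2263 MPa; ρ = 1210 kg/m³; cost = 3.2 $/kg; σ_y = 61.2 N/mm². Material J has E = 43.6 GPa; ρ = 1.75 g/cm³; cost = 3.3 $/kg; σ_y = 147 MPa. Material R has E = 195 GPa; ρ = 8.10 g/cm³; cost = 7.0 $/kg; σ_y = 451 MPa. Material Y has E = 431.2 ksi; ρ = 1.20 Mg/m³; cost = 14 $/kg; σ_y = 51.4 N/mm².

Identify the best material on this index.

material J

Screen on constraints: cost ≤ 10 $/kg; σ_y ≥ 56.3 MPa. Survivors: material D, material J, material R.
Normalizing units and computing the index:
  material D: E = 2.263 GPa, ρ = 1210 kg/m³
  material J: E = 43.60 GPa, ρ = 1750 kg/m³
  material R: E = 195.0 GPa, ρ = 8100 kg/m³
  material J: M = 2.01×10⁻³
  material D: M = 1.09×10⁻³
  material R: M = 0.716×10⁻³
Material J has the largest M.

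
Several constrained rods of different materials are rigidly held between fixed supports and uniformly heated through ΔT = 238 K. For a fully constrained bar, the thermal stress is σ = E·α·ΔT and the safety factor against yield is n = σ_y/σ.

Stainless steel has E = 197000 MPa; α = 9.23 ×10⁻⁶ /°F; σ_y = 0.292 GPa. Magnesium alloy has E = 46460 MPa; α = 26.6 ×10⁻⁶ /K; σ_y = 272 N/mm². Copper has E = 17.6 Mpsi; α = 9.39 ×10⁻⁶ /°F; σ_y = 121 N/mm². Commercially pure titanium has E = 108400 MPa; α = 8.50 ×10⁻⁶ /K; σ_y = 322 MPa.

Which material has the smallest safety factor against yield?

Per material, after unit conversion:
  stainless steel: E = 197.0, α = 16.6, σ_y = 292.0 → σ = 779 MPa, n = 0.375
  magnesium alloy: E = 46.46, α = 26.6, σ_y = 272.0 → σ = 294 MPa, n = 0.925
  copper: E = 121.3, α = 16.9, σ_y = 121.0 → σ = 488 MPa, n = 0.248
  commercially pure titanium: E = 108.4, α = 8.50, σ_y = 322.0 → σ = 219 MPa, n = 1.47
Copper has the lowest safety factor, n = 0.248.

copper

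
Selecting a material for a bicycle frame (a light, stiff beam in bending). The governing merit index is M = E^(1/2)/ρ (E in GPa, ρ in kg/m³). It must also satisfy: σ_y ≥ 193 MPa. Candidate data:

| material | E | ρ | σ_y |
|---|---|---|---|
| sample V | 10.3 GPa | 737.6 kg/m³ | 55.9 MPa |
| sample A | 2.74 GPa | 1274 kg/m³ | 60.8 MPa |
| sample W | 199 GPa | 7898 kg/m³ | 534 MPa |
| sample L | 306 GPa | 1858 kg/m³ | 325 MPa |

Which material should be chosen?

Screen on constraints: σ_y ≥ 193 MPa. Survivors: sample W, sample L.
Evaluate M for each candidate:
  sample L: M = 9.41×10⁻³
  sample W: M = 1.79×10⁻³
Highest index: sample L.

sample L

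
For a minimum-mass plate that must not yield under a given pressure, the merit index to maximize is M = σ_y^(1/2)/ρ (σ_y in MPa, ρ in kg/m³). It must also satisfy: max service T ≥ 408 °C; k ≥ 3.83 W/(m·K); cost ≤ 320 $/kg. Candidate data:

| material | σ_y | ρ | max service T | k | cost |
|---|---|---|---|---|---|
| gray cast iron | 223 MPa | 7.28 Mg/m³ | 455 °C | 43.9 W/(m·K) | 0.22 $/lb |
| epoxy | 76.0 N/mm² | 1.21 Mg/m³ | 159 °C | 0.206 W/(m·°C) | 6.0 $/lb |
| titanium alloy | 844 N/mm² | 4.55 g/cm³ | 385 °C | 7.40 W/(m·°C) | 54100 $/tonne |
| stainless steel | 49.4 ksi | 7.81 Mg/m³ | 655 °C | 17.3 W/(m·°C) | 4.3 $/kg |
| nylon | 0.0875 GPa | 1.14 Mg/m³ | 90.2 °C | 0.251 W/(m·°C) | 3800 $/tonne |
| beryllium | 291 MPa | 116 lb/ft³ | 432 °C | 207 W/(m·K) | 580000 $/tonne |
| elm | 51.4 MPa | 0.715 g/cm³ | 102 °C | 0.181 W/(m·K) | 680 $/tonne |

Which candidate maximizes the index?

Screen on constraints: max service T ≥ 408 °C; k ≥ 3.83 W/(m·K); cost ≤ 320 $/kg. Survivors: gray cast iron, stainless steel.
In SI units:
  gray cast iron: σ_y = 223.0 MPa, ρ = 7280 kg/m³
  stainless steel: σ_y = 340.6 MPa, ρ = 7810 kg/m³
  stainless steel: M = 2.36×10⁻³
  gray cast iron: M = 2.05×10⁻³
Highest index: stainless steel.

stainless steel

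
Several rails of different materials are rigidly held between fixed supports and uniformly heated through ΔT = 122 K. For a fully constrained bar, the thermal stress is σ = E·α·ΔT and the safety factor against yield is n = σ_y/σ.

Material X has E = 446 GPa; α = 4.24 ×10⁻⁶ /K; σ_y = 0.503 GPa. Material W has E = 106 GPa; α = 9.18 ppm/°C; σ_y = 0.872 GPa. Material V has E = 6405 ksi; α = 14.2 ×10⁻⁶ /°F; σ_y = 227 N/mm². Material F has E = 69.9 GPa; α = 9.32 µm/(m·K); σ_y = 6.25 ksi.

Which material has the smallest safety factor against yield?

material F

Per material, after unit conversion:
  material X: E = 446.0, α = 4.24, σ_y = 503.0 → σ = 231 MPa, n = 2.18
  material W: E = 106.0, α = 9.18, σ_y = 872.0 → σ = 119 MPa, n = 7.35
  material V: E = 44.16, α = 25.6, σ_y = 227.0 → σ = 138 MPa, n = 1.65
  material F: E = 69.90, α = 9.32, σ_y = 43.09 → σ = 79.5 MPa, n = 0.542
Material F has the lowest safety factor, n = 0.542.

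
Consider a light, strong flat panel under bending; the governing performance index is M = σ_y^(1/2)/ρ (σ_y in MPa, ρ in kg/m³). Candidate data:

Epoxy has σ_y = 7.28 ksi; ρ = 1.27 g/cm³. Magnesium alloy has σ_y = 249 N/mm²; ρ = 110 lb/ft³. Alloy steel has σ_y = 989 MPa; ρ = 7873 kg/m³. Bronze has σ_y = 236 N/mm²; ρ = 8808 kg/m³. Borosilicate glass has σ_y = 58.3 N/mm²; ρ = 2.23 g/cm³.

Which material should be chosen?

magnesium alloy

After converting to SI:
  epoxy: σ_y = 50.19 MPa, ρ = 1270 kg/m³
  magnesium alloy: σ_y = 249.0 MPa, ρ = 1762 kg/m³
  alloy steel: σ_y = 989.0 MPa, ρ = 7873 kg/m³
  bronze: σ_y = 236.0 MPa, ρ = 8808 kg/m³
  borosilicate glass: σ_y = 58.30 MPa, ρ = 2230 kg/m³
  magnesium alloy: M = 8.96×10⁻³
  epoxy: M = 5.58×10⁻³
  alloy steel: M = 3.99×10⁻³
  borosilicate glass: M = 3.42×10⁻³
  bronze: M = 1.74×10⁻³
Magnesium alloy has the largest M.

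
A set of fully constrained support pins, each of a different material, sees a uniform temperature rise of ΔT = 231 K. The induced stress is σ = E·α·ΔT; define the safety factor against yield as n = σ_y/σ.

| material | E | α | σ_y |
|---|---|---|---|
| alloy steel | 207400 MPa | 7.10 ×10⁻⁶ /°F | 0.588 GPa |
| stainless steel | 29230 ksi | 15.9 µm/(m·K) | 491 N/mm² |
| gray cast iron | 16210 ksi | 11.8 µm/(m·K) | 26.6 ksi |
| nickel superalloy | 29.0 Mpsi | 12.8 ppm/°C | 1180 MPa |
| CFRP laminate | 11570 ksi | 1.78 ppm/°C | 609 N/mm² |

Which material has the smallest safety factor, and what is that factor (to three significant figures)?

gray cast iron, n = 0.602

In consistent units (E in GPa, α in ×10⁻⁶/K, σ_y in MPa):
  alloy steel: E = 207.4, α = 12.8, σ_y = 588.0 → σ = 612 MPa, n = 0.960
  stainless steel: E = 201.5, α = 15.9, σ_y = 491.0 → σ = 740 MPa, n = 0.663
  gray cast iron: E = 111.8, α = 11.8, σ_y = 183.4 → σ = 305 MPa, n = 0.602
  nickel superalloy: E = 199.9, α = 12.8, σ_y = 1180 → σ = 591 MPa, n = 2.00
  CFRP laminate: E = 79.77, α = 1.78, σ_y = 609.0 → σ = 32.8 MPa, n = 18.6
Gray cast iron has the lowest safety factor, n = 0.602.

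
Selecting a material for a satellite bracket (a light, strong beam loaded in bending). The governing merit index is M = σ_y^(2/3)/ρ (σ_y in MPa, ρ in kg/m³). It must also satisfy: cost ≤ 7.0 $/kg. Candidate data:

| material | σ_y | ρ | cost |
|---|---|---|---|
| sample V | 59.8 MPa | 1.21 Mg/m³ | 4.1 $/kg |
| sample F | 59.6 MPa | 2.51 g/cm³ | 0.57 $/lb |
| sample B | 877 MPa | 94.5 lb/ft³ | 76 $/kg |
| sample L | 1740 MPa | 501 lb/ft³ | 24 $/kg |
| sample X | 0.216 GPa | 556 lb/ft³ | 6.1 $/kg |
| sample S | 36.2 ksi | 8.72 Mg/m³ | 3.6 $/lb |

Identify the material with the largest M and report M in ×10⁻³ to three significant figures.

sample V, M = 12.6×10⁻³

Screen on constraints: cost ≤ 7.0 $/kg. Survivors: sample V, sample F, sample X.
Normalizing units and computing the index:
  sample V: σ_y = 59.80 MPa, ρ = 1210 kg/m³
  sample F: σ_y = 59.60 MPa, ρ = 2510 kg/m³
  sample X: σ_y = 216.0 MPa, ρ = 8906 kg/m³
  sample V: M = 12.6×10⁻³
  sample F: M = 6.08×10⁻³
  sample X: M = 4.04×10⁻³
Sample V ranks first.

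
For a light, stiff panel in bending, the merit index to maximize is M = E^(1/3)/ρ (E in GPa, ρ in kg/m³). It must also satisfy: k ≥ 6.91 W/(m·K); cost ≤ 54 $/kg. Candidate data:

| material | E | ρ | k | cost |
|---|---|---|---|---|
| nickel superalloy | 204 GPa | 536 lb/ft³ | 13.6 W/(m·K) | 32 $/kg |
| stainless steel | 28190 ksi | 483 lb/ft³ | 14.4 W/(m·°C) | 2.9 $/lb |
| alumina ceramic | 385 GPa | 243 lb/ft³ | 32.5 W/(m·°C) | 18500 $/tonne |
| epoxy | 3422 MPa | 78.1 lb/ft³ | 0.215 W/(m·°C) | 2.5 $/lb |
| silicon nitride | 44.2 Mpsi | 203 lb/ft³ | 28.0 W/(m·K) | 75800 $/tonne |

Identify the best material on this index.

Screen on constraints: k ≥ 6.91 W/(m·K); cost ≤ 54 $/kg. Survivors: nickel superalloy, stainless steel, alumina ceramic.
Normalizing units and computing the index:
  nickel superalloy: E = 204.0 GPa, ρ = 8586 kg/m³
  stainless steel: E = 194.4 GPa, ρ = 7737 kg/m³
  alumina ceramic: E = 385.0 GPa, ρ = 3892 kg/m³
  alumina ceramic: M = 1.87×10⁻³
  stainless steel: M = 0.749×10⁻³
  nickel superalloy: M = 0.686×10⁻³
Highest index: alumina ceramic.

alumina ceramic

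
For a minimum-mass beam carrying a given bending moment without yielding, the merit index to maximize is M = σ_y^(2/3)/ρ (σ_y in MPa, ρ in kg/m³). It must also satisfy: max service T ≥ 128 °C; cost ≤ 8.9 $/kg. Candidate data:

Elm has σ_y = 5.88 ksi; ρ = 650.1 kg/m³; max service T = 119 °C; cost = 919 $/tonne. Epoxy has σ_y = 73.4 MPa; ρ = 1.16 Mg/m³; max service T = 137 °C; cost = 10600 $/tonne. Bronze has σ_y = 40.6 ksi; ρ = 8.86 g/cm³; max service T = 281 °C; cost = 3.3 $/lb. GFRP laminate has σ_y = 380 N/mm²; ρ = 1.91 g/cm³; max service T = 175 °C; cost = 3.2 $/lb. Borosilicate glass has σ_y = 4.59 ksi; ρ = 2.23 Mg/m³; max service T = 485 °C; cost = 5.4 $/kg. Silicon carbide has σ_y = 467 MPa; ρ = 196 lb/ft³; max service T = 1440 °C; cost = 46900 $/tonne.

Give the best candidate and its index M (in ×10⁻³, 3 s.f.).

Screen on constraints: max service T ≥ 128 °C; cost ≤ 8.9 $/kg. Survivors: bronze, GFRP laminate, borosilicate glass.
Normalizing units and computing the index:
  bronze: σ_y = 279.9 MPa, ρ = 8860 kg/m³
  GFRP laminate: σ_y = 380.0 MPa, ρ = 1910 kg/m³
  borosilicate glass: σ_y = 31.65 MPa, ρ = 2230 kg/m³
  GFRP laminate: M = 27.5×10⁻³
  bronze: M = 4.83×10⁻³
  borosilicate glass: M = 4.49×10⁻³
Highest index: GFRP laminate.

GFRP laminate, M = 27.5×10⁻³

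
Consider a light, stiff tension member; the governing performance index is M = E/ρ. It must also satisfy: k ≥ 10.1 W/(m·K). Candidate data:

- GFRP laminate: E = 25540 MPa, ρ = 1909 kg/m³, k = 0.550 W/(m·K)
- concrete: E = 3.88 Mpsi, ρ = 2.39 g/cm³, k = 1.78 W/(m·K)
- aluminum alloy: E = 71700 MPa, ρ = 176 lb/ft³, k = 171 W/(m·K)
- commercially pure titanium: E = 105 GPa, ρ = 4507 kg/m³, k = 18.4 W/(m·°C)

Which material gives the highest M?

aluminum alloy

Screen on constraints: k ≥ 10.1 W/(m·K). Survivors: aluminum alloy, commercially pure titanium.
Convert each candidate to consistent units, then evaluate M:
  aluminum alloy: E = 71.70 GPa, ρ = 2819 kg/m³
  commercially pure titanium: E = 105.0 GPa, ρ = 4507 kg/m³
  aluminum alloy: M = 25.4 MN·m/kg
  commercially pure titanium: M = 23.3 MN·m/kg
Highest index: aluminum alloy.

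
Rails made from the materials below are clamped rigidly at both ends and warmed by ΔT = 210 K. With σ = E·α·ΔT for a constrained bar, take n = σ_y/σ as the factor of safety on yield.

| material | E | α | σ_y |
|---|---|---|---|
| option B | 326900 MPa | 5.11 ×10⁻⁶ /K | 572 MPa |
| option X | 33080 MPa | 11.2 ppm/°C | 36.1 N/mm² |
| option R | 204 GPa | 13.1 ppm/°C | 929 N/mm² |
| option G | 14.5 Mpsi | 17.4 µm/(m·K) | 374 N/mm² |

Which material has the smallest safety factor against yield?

In consistent units (E in GPa, α in ×10⁻⁶/K, σ_y in MPa):
  option B: E = 326.9, α = 5.11, σ_y = 572.0 → σ = 351 MPa, n = 1.63
  option X: E = 33.08, α = 11.2, σ_y = 36.10 → σ = 77.8 MPa, n = 0.464
  option R: E = 204.0, α = 13.1, σ_y = 929.0 → σ = 561 MPa, n = 1.66
  option G: E = 99.97, α = 17.4, σ_y = 374.0 → σ = 365 MPa, n = 1.02
Option X has the lowest safety factor, n = 0.464.

option X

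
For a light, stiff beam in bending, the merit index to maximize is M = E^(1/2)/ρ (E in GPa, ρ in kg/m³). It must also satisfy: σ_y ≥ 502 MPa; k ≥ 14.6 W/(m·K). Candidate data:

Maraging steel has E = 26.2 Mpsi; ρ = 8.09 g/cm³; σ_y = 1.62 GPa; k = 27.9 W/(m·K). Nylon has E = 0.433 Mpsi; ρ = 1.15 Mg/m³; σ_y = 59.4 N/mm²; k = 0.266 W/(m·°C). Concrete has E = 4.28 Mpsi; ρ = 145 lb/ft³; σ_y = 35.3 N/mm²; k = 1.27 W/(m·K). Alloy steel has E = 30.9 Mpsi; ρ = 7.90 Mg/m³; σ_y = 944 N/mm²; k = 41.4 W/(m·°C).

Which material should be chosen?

alloy steel

Screen on constraints: σ_y ≥ 502 MPa; k ≥ 14.6 W/(m·K). Survivors: maraging steel, alloy steel.
Convert each candidate to consistent units, then evaluate M:
  maraging steel: E = 180.6 GPa, ρ = 8090 kg/m³
  alloy steel: E = 213.0 GPa, ρ = 7900 kg/m³
  alloy steel: M = 1.85×10⁻³
  maraging steel: M = 1.66×10⁻³
Alloy steel ranks first.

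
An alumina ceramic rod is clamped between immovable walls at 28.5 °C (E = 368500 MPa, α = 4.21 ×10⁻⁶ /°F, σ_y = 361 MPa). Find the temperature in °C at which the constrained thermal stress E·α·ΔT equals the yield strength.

E = 368500 MPa = 368.5 GPa.
α = 4.21×10⁻⁶/°F × 9/5 = 7.58×10⁻⁶/K.
E·α·ΔT = 361.0 MPa ⇒ ΔT = 361.0 / (368.5×10³ × 7.58×10⁻⁶) = 129.3 K.
T = 28.5 + 129.3 = 157.8 °C.

158 °C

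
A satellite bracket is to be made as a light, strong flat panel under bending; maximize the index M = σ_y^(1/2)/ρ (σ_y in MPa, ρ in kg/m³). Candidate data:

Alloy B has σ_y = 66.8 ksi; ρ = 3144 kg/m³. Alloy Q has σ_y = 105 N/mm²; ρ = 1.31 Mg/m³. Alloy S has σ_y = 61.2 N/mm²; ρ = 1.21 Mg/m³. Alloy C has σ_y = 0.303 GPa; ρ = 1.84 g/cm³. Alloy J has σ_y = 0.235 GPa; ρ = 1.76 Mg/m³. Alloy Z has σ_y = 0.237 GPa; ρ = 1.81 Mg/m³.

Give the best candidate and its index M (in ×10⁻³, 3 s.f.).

alloy C, M = 9.46×10⁻³

Normalizing units and computing the index:
  alloy B: σ_y = 460.6 MPa, ρ = 3144 kg/m³
  alloy Q: σ_y = 105.0 MPa, ρ = 1310 kg/m³
  alloy S: σ_y = 61.20 MPa, ρ = 1210 kg/m³
  alloy C: σ_y = 303.0 MPa, ρ = 1840 kg/m³
  alloy J: σ_y = 235.0 MPa, ρ = 1760 kg/m³
  alloy Z: σ_y = 237.0 MPa, ρ = 1810 kg/m³
  alloy C: M = 9.46×10⁻³
  alloy J: M = 8.71×10⁻³
  alloy Z: M = 8.51×10⁻³
  alloy Q: M = 7.82×10⁻³
  alloy B: M = 6.83×10⁻³
  alloy S: M = 6.47×10⁻³
Alloy C has the largest M.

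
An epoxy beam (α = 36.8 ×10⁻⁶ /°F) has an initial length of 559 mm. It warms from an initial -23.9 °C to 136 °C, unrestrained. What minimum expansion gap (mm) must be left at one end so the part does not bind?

Convert α: 36.8×10⁻⁶/°F × (9/5) = 66.2×10⁻⁶/K.
ΔT = 136 − (-23.9) = 159.9 K.
ΔL = α·L₀·ΔT = 66.2×10⁻⁶ × 559 mm × 159.9 K = 5.92 mm.

5.92 mm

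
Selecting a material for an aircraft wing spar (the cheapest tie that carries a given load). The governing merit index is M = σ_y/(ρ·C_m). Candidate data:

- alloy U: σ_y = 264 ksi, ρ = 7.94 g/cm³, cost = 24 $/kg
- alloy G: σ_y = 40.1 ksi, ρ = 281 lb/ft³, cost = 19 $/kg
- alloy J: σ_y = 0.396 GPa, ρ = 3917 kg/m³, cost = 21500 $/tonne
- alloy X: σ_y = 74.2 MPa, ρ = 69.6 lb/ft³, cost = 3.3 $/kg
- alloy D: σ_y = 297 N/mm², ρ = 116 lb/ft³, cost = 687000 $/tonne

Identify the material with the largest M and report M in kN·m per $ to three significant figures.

Convert each candidate to consistent units, then evaluate M:
  alloy U: σ_y = 1820 MPa, ρ = 7940 kg/m³, cost = 24.00 $/kg
  alloy G: σ_y = 276.5 MPa, ρ = 4501 kg/m³, cost = 19.00 $/kg
  alloy J: σ_y = 396.0 MPa, ρ = 3917 kg/m³, cost = 21.50 $/kg
  alloy X: σ_y = 74.20 MPa, ρ = 1115 kg/m³, cost = 3.300 $/kg
  alloy D: σ_y = 297.0 MPa, ρ = 1858 kg/m³, cost = 687.0 $/kg
  alloy X: M = 20.2 kN·m per $
  alloy U: M = 9.55 kN·m per $
  alloy J: M = 4.70 kN·m per $
  alloy G: M = 3.23 kN·m per $
  alloy D: M = 0.233 kN·m per $
The maximum is for alloy X.

alloy X, M = 20.2 kN·m per $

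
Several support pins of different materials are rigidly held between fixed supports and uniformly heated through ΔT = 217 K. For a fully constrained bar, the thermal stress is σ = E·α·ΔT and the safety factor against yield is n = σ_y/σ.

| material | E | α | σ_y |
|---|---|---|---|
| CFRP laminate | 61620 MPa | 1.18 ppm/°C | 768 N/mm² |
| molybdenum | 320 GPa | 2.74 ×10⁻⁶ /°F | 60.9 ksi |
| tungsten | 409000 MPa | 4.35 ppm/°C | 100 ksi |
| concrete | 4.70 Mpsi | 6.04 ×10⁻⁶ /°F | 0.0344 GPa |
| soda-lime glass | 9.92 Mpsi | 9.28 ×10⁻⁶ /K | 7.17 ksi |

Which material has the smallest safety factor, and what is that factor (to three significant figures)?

Per material, after unit conversion:
  CFRP laminate: E = 61.62, α = 1.18, σ_y = 768.0 → σ = 15.8 MPa, n = 48.7
  molybdenum: E = 320.0, α = 4.93, σ_y = 419.9 → σ = 342 MPa, n = 1.23
  tungsten: E = 409.0, α = 4.35, σ_y = 689.5 → σ = 386 MPa, n = 1.79
  concrete: E = 32.41, α = 10.9, σ_y = 34.40 → σ = 76.5 MPa, n = 0.450
  soda-lime glass: E = 68.40, α = 9.28, σ_y = 49.44 → σ = 138 MPa, n = 0.359
Smallest n: soda-lime glass with n = 0.359.

soda-lime glass, n = 0.359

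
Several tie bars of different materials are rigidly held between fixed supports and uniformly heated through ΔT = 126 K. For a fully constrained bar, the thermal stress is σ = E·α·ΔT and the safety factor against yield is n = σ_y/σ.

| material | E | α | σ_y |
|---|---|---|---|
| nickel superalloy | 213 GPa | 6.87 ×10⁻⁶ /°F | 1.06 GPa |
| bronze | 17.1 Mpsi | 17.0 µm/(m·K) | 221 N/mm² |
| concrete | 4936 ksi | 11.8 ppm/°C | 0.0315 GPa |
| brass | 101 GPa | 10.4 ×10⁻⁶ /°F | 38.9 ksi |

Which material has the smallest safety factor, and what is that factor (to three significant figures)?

concrete, n = 0.623

In consistent units (E in GPa, α in ×10⁻⁶/K, σ_y in MPa):
  nickel superalloy: E = 213.0, α = 12.4, σ_y = 1060 → σ = 332 MPa, n = 3.19
  bronze: E = 117.9, α = 17.0, σ_y = 221.0 → σ = 253 MPa, n = 0.875
  concrete: E = 34.03, α = 11.8, σ_y = 31.50 → σ = 50.6 MPa, n = 0.623
  brass: E = 101.0, α = 18.7, σ_y = 268.2 → σ = 238 MPa, n = 1.13
The minimum is concrete at n = 0.623.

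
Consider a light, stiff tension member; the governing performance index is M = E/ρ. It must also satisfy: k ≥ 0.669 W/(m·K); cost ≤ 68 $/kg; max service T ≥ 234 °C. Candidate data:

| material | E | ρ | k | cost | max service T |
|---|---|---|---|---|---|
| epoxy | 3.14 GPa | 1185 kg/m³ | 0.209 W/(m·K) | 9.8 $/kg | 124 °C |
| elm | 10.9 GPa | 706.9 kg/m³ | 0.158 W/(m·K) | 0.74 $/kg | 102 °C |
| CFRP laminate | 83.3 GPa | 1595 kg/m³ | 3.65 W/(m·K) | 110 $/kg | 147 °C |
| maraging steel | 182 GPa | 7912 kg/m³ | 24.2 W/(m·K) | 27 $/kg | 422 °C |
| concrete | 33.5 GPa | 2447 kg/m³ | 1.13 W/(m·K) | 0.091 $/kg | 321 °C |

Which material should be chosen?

Screen on constraints: k ≥ 0.669 W/(m·K); cost ≤ 68 $/kg; max service T ≥ 234 °C. Survivors: maraging steel, concrete.
Per-candidate index values:
  maraging steel: M = 23.0 MN·m/kg
  concrete: M = 13.7 MN·m/kg
The maximum is for maraging steel.

maraging steel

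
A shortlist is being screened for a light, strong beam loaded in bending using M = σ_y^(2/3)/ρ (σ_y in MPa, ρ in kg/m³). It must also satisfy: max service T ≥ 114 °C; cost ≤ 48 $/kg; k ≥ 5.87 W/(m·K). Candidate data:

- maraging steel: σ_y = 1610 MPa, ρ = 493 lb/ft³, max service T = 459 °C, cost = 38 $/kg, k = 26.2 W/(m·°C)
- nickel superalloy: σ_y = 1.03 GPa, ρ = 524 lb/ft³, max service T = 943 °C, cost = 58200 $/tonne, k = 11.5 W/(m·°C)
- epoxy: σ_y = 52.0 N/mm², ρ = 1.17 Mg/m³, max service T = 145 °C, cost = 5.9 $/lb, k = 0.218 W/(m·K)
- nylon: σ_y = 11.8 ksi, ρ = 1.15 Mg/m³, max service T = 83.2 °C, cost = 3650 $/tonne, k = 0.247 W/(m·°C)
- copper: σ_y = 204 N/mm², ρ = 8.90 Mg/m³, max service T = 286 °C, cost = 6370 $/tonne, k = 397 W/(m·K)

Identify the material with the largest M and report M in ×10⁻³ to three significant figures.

maraging steel, M = 17.4×10⁻³

Screen on constraints: max service T ≥ 114 °C; cost ≤ 48 $/kg; k ≥ 5.87 W/(m·K). Survivors: maraging steel, copper.
After converting to SI:
  maraging steel: σ_y = 1610 MPa, ρ = 7897 kg/m³
  copper: σ_y = 204.0 MPa, ρ = 8900 kg/m³
  maraging steel: M = 17.4×10⁻³
  copper: M = 3.89×10⁻³
Maraging steel ranks first.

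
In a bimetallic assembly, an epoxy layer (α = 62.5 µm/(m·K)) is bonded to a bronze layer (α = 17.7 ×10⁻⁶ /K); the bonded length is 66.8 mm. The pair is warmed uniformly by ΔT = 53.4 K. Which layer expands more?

α(epoxy) = 62.5×10⁻⁶/K vs α(bronze) = 17.7×10⁻⁶/K.
Higher α expands more for the same ΔT: epoxy.

epoxy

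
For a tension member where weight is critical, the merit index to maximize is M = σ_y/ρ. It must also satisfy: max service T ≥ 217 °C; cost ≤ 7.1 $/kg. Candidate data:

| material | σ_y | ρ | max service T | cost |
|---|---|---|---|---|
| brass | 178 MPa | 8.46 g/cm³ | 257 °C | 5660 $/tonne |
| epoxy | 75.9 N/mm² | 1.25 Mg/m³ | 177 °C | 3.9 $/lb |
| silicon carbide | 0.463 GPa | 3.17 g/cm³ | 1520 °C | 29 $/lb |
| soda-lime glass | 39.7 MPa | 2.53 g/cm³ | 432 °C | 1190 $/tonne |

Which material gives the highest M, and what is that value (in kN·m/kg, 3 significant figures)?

brass, M = 21.0 kN·m/kg

Screen on constraints: max service T ≥ 217 °C; cost ≤ 7.1 $/kg. Survivors: brass, soda-lime glass.
Normalizing units and computing the index:
  brass: σ_y = 178.0 MPa, ρ = 8460 kg/m³
  soda-lime glass: σ_y = 39.70 MPa, ρ = 2530 kg/m³
  brass: M = 21.0 kN·m/kg
  soda-lime glass: M = 15.7 kN·m/kg
Highest index: brass.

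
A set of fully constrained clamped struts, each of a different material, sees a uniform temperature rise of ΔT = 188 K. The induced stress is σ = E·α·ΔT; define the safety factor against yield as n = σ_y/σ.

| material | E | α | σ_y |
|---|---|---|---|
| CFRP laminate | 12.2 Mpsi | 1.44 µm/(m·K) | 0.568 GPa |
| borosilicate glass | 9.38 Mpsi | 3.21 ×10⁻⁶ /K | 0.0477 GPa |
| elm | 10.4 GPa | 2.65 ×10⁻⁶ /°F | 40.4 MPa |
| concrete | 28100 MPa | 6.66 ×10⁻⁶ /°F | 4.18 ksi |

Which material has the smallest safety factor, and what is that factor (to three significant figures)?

concrete, n = 0.455

In consistent units (E in GPa, α in ×10⁻⁶/K, σ_y in MPa):
  CFRP laminate: E = 84.12, α = 1.44, σ_y = 568.0 → σ = 22.8 MPa, n = 24.9
  borosilicate glass: E = 64.67, α = 3.21, σ_y = 47.70 → σ = 39.0 MPa, n = 1.22
  elm: E = 10.40, α = 4.77, σ_y = 40.40 → σ = 9.33 MPa, n = 4.33
  concrete: E = 28.10, α = 12.0, σ_y = 28.82 → σ = 63.3 MPa, n = 0.455
Smallest n: concrete with n = 0.455.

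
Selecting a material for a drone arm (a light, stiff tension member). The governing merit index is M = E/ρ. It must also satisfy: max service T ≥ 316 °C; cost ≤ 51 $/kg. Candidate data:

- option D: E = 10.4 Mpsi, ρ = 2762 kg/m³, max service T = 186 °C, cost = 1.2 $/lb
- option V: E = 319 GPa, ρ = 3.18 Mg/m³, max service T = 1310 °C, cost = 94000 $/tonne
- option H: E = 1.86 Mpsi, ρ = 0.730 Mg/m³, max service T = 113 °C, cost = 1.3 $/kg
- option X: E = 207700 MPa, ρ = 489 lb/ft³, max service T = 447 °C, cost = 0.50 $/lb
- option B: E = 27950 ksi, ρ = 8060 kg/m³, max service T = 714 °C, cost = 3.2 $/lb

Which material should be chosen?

Screen on constraints: max service T ≥ 316 °C; cost ≤ 51 $/kg. Survivors: option X, option B.
Normalizing units and computing the index:
  option X: E = 207.7 GPa, ρ = 7833 kg/m³
  option B: E = 192.7 GPa, ρ = 8060 kg/m³
  option X: M = 26.5 MN·m/kg
  option B: M = 23.9 MN·m/kg
Option X has the largest M.

option X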